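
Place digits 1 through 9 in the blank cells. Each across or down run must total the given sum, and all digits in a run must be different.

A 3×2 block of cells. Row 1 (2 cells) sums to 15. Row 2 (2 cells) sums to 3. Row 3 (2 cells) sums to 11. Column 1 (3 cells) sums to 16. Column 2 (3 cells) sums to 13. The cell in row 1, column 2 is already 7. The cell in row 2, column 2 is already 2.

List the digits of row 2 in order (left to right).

1 2

3 in 2 cells must be {1,2}.
(1,1) = 15 − 7 = 8 completes the 15 across.
(2,1) = 3 − 2 = 1 completes the 3 across.
(3,1) = 16 − 9 = 7 completes the 16 down.
(3,2) = 11 − 7 = 4 completes the 11 across.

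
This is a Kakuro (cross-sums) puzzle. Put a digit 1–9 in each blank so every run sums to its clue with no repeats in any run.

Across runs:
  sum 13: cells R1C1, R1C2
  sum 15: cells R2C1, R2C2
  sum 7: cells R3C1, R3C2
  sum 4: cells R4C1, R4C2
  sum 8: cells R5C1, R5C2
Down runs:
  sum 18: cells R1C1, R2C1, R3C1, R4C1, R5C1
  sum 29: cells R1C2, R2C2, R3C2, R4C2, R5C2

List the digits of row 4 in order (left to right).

1, 3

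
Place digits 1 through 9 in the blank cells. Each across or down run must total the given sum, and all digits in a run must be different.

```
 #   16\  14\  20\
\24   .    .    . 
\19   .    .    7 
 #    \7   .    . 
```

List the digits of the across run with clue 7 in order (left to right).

24 in 3 cells must be {7,8,9}; 16 in 2 cells must be {7,9}.
Given what's placed, R2C1 must be 9 to fit the 19 across and 16 down.
R2C2 = 19 − 16 = 3 completes the 19 across.
R1C1 = 16 − 9 = 7 completes the 16 down.
Given what's placed, R1C2 must be 9 to fit the 24 across and 14 down.
R1C3 = 24 − 16 = 8 completes the 24 across.
R3C2 = 14 − 12 = 2 completes the 14 down.
R3C3 = 7 − 2 = 5 completes the 7 across.

2, 5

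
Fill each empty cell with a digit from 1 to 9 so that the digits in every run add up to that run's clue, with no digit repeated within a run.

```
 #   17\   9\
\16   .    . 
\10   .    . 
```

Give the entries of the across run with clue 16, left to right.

9 7

16 in 2 cells must be {7,9}; 17 in 2 cells must be {8,9}.
The 16 across and the 17 down share only 9, so R1C1 = 9.
R1C2 = 16 − 9 = 7 completes the 16 across.
R2C1 = 17 − 9 = 8 completes the 17 down.
R2C2 = 10 − 8 = 2 completes the 10 across.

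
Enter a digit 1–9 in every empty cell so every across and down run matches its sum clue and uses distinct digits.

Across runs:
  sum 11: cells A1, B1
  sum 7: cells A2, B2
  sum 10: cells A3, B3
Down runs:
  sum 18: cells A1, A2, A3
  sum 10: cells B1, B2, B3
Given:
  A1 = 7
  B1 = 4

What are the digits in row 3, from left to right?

Given what's placed, B3 must be 1 to fit the 10 across and 10 down.
B2 = 10 − 5 = 5 completes the 10 down.
A3 = 10 − 1 = 9 completes the 10 across.
A2 = 7 − 5 = 2 completes the 7 across.

9 1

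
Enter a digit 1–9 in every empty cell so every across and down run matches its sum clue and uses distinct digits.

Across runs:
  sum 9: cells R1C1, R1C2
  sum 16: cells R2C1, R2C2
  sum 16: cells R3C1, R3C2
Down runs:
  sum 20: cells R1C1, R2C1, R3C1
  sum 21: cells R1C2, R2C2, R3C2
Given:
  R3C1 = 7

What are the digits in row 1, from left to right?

4 5

16 in 2 cells must be {7,9}.
R2C1 = 9: the only remaining digit allowed by both the 16 across and the 20 down.
R2C2 = 16 − 9 = 7 completes the 16 across.
R3C2 = 16 − 7 = 9 completes the 16 across.
R1C1 = 20 − 16 = 4 completes the 20 down.
R1C2 = 9 − 4 = 5 completes the 9 across.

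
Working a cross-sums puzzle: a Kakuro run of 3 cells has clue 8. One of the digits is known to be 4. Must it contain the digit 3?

Yes

The only way to make 8 from 3 distinct digits under that restriction is {1,3,4}, which contains 3.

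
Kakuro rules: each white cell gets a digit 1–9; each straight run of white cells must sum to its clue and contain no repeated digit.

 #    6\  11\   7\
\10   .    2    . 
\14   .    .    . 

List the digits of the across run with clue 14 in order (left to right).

R2C2 = 11 − 2 = 9 completes the 11 down.
Nothing is forced directly, so branch on R1C1, whose candidates are 1 or 5. If R1C1 = 1: then R1C3 would have to be in {7} for the 10 across but in {1,2,3,4,5,6} for the 7 down — contradiction. So R1C1 = 5.
R1C3 = 10 − 7 = 3 completes the 10 across.
R2C1 = 6 − 5 = 1 completes the 6 down.
R2C3 = 14 − 10 = 4 completes the 14 across.

1 9 4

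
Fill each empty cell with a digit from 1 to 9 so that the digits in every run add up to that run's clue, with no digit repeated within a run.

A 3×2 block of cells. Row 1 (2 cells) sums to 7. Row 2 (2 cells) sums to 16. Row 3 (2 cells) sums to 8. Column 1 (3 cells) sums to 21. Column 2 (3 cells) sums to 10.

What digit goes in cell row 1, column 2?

16 in 2 cells must be {7,9}.
The 16 across and the 10 down share only 7, so (2,2) = 7.
(2,1) = 16 − 7 = 9 completes the 16 across.
Nothing is forced directly, so branch on (1,1), whose candidates are 4 or 5. If (1,1) = 4: then (1,2) would have to be in {3} for the 7 across but in {1,2} for the 10 down — contradiction. So (1,1) = 5.
(1,2) = 7 − 5 = 2 completes the 7 across.
(3,1) = 21 − 14 = 7 completes the 21 down.
(3,2) = 8 − 7 = 1 completes the 8 across.

2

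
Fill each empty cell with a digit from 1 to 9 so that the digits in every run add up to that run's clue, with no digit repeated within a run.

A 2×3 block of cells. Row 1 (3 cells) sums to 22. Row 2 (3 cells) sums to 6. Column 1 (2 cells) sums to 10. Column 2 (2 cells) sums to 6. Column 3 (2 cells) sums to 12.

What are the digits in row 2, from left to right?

2, 1, 3

6 in 3 cells must be {1,2,3}.
The 22 across and the 6 down share only 5, so (1,2) = 5.
(2,2) = 6 − 5 = 1 completes the 6 down.
Given what's placed, (2,3) must be 3 to fit the 6 across and 12 down.
(1,3) = 12 − 3 = 9 completes the 12 down.
(2,1) = 6 − 4 = 2 completes the 6 across.
(1,1) = 22 − 14 = 8 completes the 22 across.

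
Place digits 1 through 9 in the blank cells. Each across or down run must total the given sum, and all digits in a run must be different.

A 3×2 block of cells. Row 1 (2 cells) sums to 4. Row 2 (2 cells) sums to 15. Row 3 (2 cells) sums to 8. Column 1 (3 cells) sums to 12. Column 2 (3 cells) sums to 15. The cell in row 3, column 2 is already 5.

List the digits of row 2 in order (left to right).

4 in 2 cells must be {1,3}.
(3,1) = 8 − 5 = 3 completes the 8 across.
Given what's placed, (1,1) must be 1 to fit the 4 across and 12 down.
(1,2) = 4 − 1 = 3 completes the 4 across.
(2,1) = 12 − 4 = 8 completes the 12 down.
(2,2) = 15 − 8 = 7 completes the 15 across.

8, 7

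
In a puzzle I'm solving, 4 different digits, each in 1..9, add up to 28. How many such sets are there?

2

4 distinct digits from 1–9 sum between 10 and 30.
Enumerating: {4,7,8,9}, {5,6,8,9}.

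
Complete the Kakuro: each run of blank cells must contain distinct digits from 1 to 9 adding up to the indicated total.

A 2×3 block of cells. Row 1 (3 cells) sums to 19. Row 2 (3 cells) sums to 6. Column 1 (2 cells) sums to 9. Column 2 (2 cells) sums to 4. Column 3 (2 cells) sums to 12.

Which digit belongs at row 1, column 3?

6 in 3 cells must be {1,2,3}; 4 in 2 cells must be {1,3}.
The 19 across and the 4 down share only 3, so (1,2) = 3.
(2,2) = 4 − 3 = 1 completes the 4 down.
Given what's placed, (2,3) must be 3 to fit the 6 across and 12 down.
(1,1) = 7: the only remaining digit allowed by both the 19 across and the 9 down.
(1,3) = 19 − 10 = 9 completes the 19 across.
(2,1) = 6 − 4 = 2 completes the 6 across.

9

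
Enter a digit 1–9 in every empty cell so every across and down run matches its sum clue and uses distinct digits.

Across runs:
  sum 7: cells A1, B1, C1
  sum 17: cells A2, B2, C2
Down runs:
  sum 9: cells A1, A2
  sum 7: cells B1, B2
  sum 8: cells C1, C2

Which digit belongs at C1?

2

7 in 3 cells must be {1,2,4}.
Nothing is forced directly, so branch on A1, whose candidates are 1 or 2 or 4. If A1 = 2: that forces C1 = 1, A2 = 7, after which C2 would have to be in {1,2,4,6,8,9} for the 17 across but in {7} for the 8 down — contradiction. If A1 = 4: that forces A2 = 5, C2 = 3, after which C1 would have to be in {1,2} for the 7 across but in {5} for the 8 down — contradiction. So A1 = 1.
Given what's placed, C1 must be 2 to fit the 7 across and 8 down.
A2 = 9 − 1 = 8 completes the 9 down.
C2 = 8 − 2 = 6 completes the 8 down.
B1 = 7 − 3 = 4 completes the 7 across.
B2 = 17 − 14 = 3 completes the 17 across.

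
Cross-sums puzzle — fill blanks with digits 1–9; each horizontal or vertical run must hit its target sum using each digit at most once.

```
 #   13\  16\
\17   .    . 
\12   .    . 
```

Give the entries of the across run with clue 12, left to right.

17 in 2 cells must be {8,9}; 16 in 2 cells must be {7,9}.
The 17 across and the 16 down share only 9, so R1C2 = 9.
R2C2 = 16 − 9 = 7 completes the 16 down.
R1C1 = 17 − 9 = 8 completes the 17 across.
R2C1 = 12 − 7 = 5 completes the 12 across.

5 7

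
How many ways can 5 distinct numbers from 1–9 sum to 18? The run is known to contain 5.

5 distinct digits from 1–9 sum between 15 and 35.
Keeping only sets containing 5.
Enumerating: {1,2,3,5,7}, {1,2,4,5,6}.

2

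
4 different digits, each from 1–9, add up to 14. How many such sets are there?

5

4 distinct digits from 1–9 sum between 10 and 30.
Enumerating: {1,2,3,8}, {1,2,4,7}, {1,2,5,6}, {1,3,4,6}, {2,3,4,5}.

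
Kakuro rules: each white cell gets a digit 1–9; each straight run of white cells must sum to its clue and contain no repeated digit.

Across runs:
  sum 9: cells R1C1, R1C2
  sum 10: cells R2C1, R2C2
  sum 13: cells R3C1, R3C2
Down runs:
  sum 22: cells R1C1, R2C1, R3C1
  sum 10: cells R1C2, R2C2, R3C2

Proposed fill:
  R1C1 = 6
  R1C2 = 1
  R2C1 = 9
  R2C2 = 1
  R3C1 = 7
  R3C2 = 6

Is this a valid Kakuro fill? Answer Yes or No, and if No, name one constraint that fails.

No — the down run R1C2–R3C2 sums to 8, not 10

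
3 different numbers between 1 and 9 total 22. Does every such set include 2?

Counterexample: {5,8,9} sums to 22 without using 2.

No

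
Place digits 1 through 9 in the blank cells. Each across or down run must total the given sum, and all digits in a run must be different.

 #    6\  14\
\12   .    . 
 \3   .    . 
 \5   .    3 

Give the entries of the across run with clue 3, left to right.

1, 2

3 in 2 cells must be {1,2}; 6 in 3 cells must be {1,2,3}.
Intersecting the 12 across with the 6 down forces R1C1 = 3.
R1C2 = 12 − 3 = 9 completes the 12 across.
R2C2 = 14 − 12 = 2 completes the 14 down.
R3C1 = 5 − 3 = 2 completes the 5 across.
R2C1 = 3 − 2 = 1 completes the 3 across.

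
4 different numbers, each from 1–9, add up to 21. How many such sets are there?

4 distinct digits from 1–9 sum between 10 and 30.

11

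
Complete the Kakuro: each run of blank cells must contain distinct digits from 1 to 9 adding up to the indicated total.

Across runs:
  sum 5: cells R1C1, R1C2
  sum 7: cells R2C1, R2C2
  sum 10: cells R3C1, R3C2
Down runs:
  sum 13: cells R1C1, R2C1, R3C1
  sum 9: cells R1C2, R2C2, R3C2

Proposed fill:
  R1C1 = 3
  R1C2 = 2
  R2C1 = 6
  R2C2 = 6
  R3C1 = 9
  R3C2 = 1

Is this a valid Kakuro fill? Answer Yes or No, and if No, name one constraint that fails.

No — the down run R1C1–R3C1 sums to 18, not 13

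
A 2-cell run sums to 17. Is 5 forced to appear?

The only way to make 17 from 2 distinct digits is {8,9}, which does not contain 5.

No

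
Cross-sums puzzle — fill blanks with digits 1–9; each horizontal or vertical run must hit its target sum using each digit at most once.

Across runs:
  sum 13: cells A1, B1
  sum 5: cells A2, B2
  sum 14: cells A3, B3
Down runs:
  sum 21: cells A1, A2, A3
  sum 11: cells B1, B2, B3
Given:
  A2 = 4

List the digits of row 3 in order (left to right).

8 6

B2 = 5 − 4 = 1 completes the 5 across.
Nothing is forced directly, so branch on A1, whose candidates are 8 or 9. If A1 = 8: then B1 would have to be in {5} for the 13 across but in {2,3,4,6,7,8} for the 11 down — contradiction. So A1 = 9.
B1 = 13 − 9 = 4 completes the 13 across.
A3 = 21 − 13 = 8 completes the 21 down.
B3 = 14 − 8 = 6 completes the 14 across.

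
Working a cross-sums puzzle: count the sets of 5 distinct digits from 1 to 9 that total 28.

9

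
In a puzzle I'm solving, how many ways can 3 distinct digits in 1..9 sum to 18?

7

3 distinct digits from 1–9 sum between 6 and 24.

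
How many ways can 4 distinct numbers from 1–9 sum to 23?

4 distinct digits from 1–9 sum between 10 and 30.

9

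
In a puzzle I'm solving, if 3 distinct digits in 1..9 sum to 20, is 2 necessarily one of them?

No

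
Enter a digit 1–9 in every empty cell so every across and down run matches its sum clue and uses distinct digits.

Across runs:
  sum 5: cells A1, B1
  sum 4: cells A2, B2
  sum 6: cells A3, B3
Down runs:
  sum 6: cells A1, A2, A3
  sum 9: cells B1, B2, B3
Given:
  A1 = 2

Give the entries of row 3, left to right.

4 in 2 cells must be {1,3}; 6 in 3 cells must be {1,2,3}.
B1 = 5 − 2 = 3 completes the 5 across.
Given what's placed, B2 must be 1 to fit the 4 across and 9 down.
A3 = 1: the only remaining digit allowed by both the 6 across and the 6 down.
B3 = 6 − 1 = 5 completes the 6 across.
A2 = 4 − 1 = 3 completes the 4 across.

1 5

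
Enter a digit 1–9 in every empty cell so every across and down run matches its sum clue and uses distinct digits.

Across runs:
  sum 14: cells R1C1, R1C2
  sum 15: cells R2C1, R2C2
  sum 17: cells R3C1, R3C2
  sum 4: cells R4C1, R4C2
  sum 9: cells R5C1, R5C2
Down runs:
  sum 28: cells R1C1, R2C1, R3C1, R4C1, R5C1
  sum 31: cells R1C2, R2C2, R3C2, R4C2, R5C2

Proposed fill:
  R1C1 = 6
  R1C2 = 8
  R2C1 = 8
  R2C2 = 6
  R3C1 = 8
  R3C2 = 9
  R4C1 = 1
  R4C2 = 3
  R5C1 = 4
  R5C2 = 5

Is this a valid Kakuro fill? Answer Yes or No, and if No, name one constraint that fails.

No — the down run R1C1–R5C1 sums to 27, not 28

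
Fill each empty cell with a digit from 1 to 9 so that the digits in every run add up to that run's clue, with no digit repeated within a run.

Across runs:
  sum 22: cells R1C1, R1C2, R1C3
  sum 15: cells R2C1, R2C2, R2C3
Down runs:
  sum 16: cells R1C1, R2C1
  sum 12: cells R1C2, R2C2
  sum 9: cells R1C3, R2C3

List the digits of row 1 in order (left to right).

9 7 6

16 in 2 cells must be {7,9}.
Nothing is forced directly, so branch on R1C1, whose candidates are 7 or 9. If R1C1 = 7: that forces R1C2 = 9, R1C3 = 6, R2C1 = 9, after which R2C2 would have to be in {1,2,4,5} for the 15 across but in {3} for the 12 down — contradiction. So R1C1 = 9.
R2C1 = 16 − 9 = 7 completes the 16 down.
Nothing is forced directly, so branch on R2C2, whose candidates are 3 or 5. If R2C2 = 3: then R1C2 would have to be in {5,6,7,8} for the 22 across but in {9} for the 12 down — contradiction. So R2C2 = 5.
R1C2 = 12 − 5 = 7 completes the 12 down.
R1C3 = 22 − 16 = 6 completes the 22 across.
R2C3 = 15 − 12 = 3 completes the 15 across.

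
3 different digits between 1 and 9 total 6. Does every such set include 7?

No

The only way to make 6 from 3 distinct digits is {1,2,3}, which does not contain 7.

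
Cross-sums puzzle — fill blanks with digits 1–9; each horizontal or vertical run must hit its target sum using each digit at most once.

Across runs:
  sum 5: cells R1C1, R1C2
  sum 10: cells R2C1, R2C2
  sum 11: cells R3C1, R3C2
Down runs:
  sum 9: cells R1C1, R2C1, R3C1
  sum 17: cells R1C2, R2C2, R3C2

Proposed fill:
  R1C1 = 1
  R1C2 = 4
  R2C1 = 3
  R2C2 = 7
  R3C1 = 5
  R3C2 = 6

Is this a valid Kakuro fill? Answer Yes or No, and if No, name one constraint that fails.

Yes

Across: 1+4=5; 3+7=10; 5+6=11. Down: 1+3+5=9; 4+7+6=17. No digit repeats within any run.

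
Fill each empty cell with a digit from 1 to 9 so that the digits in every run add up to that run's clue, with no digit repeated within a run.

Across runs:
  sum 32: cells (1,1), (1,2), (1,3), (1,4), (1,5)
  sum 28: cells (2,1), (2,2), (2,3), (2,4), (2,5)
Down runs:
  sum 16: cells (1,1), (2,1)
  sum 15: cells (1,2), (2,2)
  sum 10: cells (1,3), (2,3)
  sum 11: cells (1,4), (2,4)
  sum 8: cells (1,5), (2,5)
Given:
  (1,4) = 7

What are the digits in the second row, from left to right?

16 in 2 cells must be {7,9}.
(1,1) = 9: the only remaining digit allowed by both the 32 across and the 16 down.
(2,1) = 16 − 9 = 7 completes the 16 down.
(2,4) = 11 − 7 = 4 completes the 11 down.
Nothing is forced directly, so branch on (1,2), whose candidates are 6 or 8. If (1,2) = 8: then (2,2) would have to be in {2,3,5,6,8,9} for the 28 across but in {7} for the 15 down — contradiction. So (1,2) = 6.
(1,5) = 2: the only remaining digit allowed by both the 32 across and the 8 down.
(2,2) = 15 − 6 = 9 completes the 15 down.
(2,5) = 8 − 2 = 6 completes the 8 down.
(1,3) = 32 − 24 = 8 completes the 32 across.
(2,3) = 28 − 26 = 2 completes the 28 across.

7, 9, 2, 4, 6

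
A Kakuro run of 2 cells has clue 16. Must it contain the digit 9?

The only way to make 16 from 2 distinct digits is {7,9}, which contains 9.

Yes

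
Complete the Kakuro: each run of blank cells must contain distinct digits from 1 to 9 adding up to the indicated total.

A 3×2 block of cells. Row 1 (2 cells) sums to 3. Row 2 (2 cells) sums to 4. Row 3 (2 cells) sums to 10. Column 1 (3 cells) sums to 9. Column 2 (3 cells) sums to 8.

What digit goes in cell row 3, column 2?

4

3 in 2 cells must be {1,2}; 4 in 2 cells must be {1,3}.
Nothing is forced directly, so branch on (2,1), whose candidates are 1 or 3. If (2,1) = 3: that forces (2,2) = 1, (1,2) = 2, after which (3,2) would have to be in {1,2,3,4,6,7,8,9} for the 10 across but in {5} for the 8 down — contradiction. So (2,1) = 1.
Given what's placed, (1,1) must be 2 to fit the 3 across and 9 down.
(1,2) = 3 − 2 = 1 completes the 3 across.
(2,2) = 4 − 1 = 3 completes the 4 across.
(3,1) = 9 − 3 = 6 completes the 9 down.
(3,2) = 10 − 6 = 4 completes the 10 across.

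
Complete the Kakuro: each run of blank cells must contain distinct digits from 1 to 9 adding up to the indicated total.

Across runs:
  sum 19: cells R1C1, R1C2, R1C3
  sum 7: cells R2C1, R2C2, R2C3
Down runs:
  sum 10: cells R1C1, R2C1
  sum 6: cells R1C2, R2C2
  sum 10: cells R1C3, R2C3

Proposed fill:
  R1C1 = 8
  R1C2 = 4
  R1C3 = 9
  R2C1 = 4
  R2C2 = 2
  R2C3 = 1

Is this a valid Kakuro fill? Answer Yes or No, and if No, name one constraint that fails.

No — the across run R1C1–R1C3 sums to 21, not 19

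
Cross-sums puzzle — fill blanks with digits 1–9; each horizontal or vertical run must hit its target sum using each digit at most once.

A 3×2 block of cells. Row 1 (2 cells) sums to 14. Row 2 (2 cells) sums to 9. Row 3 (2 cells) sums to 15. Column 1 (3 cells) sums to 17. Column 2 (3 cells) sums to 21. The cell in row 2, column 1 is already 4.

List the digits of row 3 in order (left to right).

8 7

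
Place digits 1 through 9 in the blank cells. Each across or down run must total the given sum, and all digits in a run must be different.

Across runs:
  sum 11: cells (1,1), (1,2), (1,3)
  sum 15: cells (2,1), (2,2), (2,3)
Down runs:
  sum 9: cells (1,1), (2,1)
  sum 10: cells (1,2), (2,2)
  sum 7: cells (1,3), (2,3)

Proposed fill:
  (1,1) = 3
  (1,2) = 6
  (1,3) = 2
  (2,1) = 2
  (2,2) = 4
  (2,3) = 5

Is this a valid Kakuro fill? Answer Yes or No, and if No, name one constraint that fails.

No — the across run (2,1)–(2,3) sums to 11, not 15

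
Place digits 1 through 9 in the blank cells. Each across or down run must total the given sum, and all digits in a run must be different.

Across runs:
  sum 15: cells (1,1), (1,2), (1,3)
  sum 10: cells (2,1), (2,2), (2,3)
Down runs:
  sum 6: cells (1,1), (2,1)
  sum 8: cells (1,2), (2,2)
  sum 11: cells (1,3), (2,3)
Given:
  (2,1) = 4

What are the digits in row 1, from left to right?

2 7 6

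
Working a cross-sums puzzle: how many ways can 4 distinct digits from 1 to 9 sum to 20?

4 distinct digits from 1–9 sum between 10 and 30.

12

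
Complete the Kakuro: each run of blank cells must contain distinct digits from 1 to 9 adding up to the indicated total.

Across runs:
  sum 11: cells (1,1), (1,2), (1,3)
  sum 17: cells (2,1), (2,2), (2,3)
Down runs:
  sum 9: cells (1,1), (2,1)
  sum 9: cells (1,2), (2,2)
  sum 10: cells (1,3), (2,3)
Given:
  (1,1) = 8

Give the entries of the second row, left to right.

(2,1) = 9 − 8 = 1 completes the 9 down.
(2,2) = 7: the only remaining digit allowed by both the 17 across and the 9 down.
(2,3) = 17 − 8 = 9 completes the 17 across.
(1,2) = 9 − 7 = 2 completes the 9 down.
(1,3) = 11 − 10 = 1 completes the 11 across.

1, 7, 9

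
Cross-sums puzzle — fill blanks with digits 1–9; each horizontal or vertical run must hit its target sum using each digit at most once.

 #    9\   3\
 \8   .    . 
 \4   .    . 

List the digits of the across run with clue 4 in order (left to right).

4 in 2 cells must be {1,3}; 3 in 2 cells must be {1,2}.
The 4 across and the 3 down share only 1, so R2C2 = 1.
R1C2 = 3 − 1 = 2 completes the 3 down.
R2C1 = 4 − 1 = 3 completes the 4 across.
R1C1 = 8 − 2 = 6 completes the 8 across.

3, 1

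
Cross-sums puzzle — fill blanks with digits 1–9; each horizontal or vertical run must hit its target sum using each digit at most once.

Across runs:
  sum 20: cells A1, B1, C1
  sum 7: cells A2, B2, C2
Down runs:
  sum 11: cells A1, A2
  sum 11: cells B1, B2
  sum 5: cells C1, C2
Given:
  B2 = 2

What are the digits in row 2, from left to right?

4 2 1

7 in 3 cells must be {1,2,4}.
B1 = 11 − 2 = 9 completes the 11 down.
A2 = 4: the only remaining digit allowed by both the 7 across and the 11 down.
C2 = 7 − 6 = 1 completes the 7 across.
A1 = 11 − 4 = 7 completes the 11 down.
C1 = 20 − 16 = 4 completes the 20 across.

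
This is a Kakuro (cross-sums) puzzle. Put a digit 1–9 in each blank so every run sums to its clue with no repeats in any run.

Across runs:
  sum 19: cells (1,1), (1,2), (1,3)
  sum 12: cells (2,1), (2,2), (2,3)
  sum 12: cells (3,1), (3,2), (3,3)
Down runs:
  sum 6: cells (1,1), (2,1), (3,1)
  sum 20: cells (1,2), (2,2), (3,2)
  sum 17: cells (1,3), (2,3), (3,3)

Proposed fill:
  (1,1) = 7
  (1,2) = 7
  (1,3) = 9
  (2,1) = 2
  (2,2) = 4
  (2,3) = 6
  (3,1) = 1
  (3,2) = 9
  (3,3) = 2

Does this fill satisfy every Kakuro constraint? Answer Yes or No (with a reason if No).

No — the down run (1,1)–(3,1) sums to 10, not 6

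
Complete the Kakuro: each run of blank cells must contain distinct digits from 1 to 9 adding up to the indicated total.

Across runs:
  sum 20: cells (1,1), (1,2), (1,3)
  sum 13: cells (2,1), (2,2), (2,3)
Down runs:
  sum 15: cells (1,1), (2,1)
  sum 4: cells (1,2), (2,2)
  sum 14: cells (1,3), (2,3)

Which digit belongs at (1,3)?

4 in 2 cells must be {1,3}.
The 20 across and the 4 down share only 3, so (1,2) = 3.
(2,2) = 4 − 3 = 1 completes the 4 down.
Nothing is forced directly, so branch on (1,1), whose candidates are 8 or 9. If (1,1) = 9: that forces (1,3) = 8, after which (2,1) would have to be in {3,4,5,7,8,9} for the 13 across but in {6} for the 15 down — contradiction. So (1,1) = 8.
(1,3) = 20 − 11 = 9 completes the 20 across.
(2,1) = 15 − 8 = 7 completes the 15 down.
(2,3) = 13 − 8 = 5 completes the 13 across.

9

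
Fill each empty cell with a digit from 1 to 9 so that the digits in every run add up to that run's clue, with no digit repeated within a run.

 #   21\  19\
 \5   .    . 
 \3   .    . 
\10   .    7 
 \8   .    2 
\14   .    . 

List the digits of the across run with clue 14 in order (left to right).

3 in 2 cells must be {1,2}.
R2C2 = 1: the only remaining digit allowed by both the 3 across and the 19 down.
R3C1 = 10 − 7 = 3 completes the 10 across.
R4C1 = 8 − 2 = 6 completes the 8 across.
R5C1 = 9: the only remaining digit allowed by both the 14 across and the 21 down.
R5C2 = 14 − 9 = 5 completes the 14 across.

9, 5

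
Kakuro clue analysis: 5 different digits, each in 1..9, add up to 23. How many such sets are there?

11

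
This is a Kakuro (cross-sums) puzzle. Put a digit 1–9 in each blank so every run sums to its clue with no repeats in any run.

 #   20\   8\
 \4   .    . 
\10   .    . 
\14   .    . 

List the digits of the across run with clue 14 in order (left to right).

4 in 2 cells must be {1,3}.
The 4 across and the 20 down share only 3, so R1C1 = 3.
R1C2 = 4 − 3 = 1 completes the 4 across.
Given what's placed, R3C2 must be 5 to fit the 14 across and 8 down.
R2C2 = 8 − 6 = 2 completes the 8 down.
R3C1 = 14 − 5 = 9 completes the 14 across.
R2C1 = 10 − 2 = 8 completes the 10 across.

9, 5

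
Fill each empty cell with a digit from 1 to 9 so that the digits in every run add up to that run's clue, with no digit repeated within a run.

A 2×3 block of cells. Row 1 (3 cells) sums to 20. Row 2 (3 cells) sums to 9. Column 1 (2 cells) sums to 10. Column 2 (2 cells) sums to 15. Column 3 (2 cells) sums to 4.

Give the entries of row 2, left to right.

2, 6, 1

4 in 2 cells must be {1,3}.
The 20 across and the 4 down share only 3, so (1,3) = 3.
The 9 across and the 15 down share only 6, so (2,2) = 6.
(2,3) = 4 − 3 = 1 completes the 4 down.
(1,2) = 15 − 6 = 9 completes the 15 down.
(2,1) = 9 − 7 = 2 completes the 9 across.
(1,1) = 20 − 12 = 8 completes the 20 across.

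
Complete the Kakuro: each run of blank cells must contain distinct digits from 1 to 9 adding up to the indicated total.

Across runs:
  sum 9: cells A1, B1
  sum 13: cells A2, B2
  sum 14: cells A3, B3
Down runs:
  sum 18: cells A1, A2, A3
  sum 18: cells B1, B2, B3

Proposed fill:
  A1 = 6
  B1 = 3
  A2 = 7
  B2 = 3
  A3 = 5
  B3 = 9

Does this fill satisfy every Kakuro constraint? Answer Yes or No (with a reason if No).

No — the down run B1–B3 sums to 15, not 18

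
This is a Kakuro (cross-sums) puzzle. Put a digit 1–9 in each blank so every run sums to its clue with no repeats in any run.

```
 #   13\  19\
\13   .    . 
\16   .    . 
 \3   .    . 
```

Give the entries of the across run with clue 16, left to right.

16 in 2 cells must be {7,9}; 3 in 2 cells must be {1,2}.
The 3 across and the 19 down share only 2, so R3C2 = 2.
Given what's placed, R2C2 must be 9 to fit the 16 across and 19 down.
R3C1 = 3 − 2 = 1 completes the 3 across.
R1C2 = 19 − 11 = 8 completes the 19 down.
R2C1 = 16 − 9 = 7 completes the 16 across.
R1C1 = 13 − 8 = 5 completes the 13 across.

7, 9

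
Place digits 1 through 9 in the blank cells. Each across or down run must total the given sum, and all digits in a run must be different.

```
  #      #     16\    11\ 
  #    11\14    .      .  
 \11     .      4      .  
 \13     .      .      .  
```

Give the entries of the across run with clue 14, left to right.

No cell is forced outright now. R1C2 can only be 5 or 9 (the digits allowed by both its 14 across and its 16 down). If R1C2 = 5: then R1C3 would have to be in {9} for the 14 across but in {1,2,3,4,5,6,7,8} for the 11 down — contradiction. So R1C2 = 9.
R1C3 = 14 − 9 = 5 completes the 14 across.
Given what's placed, R2C3 must be 2 to fit the 11 across and 11 down.
R3C2 = 16 − 13 = 3 completes the 16 down.
R3C3 = 11 − 7 = 4 completes the 11 down.
R2C1 = 11 − 6 = 5 completes the 11 across.
R3C1 = 13 − 7 = 6 completes the 13 across.

9, 5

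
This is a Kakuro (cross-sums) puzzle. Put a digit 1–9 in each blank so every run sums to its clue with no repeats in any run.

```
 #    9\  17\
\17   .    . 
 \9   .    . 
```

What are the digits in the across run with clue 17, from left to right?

8 9

17 in 2 cells must be {8,9}.
The 17 across and the 9 down share only 8, so R1C1 = 8.
R1C2 = 17 − 8 = 9 completes the 17 across.
R2C1 = 9 − 8 = 1 completes the 9 down.
R2C2 = 9 − 1 = 8 completes the 9 across.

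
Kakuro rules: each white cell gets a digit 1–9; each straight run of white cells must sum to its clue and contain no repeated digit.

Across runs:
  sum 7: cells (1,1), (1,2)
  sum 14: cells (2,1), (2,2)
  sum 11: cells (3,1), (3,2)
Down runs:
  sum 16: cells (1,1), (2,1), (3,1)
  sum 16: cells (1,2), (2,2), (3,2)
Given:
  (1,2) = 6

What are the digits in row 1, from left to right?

1 6

(1,1) = 7 − 6 = 1 completes the 7 across.
Nothing is forced directly, so branch on (2,2), whose candidates are 8 or 9. If (2,2) = 9: then (2,1) would have to be in {5} for the 14 across but in {6,7,8,9} for the 16 down — contradiction. So (2,2) = 8.
(2,1) = 14 − 8 = 6 completes the 14 across.
(3,1) = 16 − 7 = 9 completes the 16 down.
(3,2) = 11 − 9 = 2 completes the 11 across.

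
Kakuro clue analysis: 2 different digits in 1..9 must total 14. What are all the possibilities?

2 distinct digits from 1–9 sum between 3 and 17.

{5,9}; {6,8}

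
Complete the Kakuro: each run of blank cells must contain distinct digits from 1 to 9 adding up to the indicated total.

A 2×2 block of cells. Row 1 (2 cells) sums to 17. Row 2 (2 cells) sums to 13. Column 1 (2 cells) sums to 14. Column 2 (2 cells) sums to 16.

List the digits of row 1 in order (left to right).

17 in 2 cells must be {8,9}; 16 in 2 cells must be {7,9}.
The 17 across and the 16 down share only 9, so (1,2) = 9.
(2,2) = 16 − 9 = 7 completes the 16 down.
(1,1) = 17 − 9 = 8 completes the 17 across.
(2,1) = 13 − 7 = 6 completes the 13 across.

8 9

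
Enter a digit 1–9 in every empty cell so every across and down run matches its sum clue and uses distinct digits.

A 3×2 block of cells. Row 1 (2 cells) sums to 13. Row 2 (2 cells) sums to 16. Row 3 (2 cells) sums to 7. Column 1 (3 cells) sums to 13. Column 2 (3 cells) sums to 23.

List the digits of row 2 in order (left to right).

16 in 2 cells must be {7,9}; 23 in 3 cells must be {6,8,9}.
The 16 across and the 23 down share only 9, so (2,2) = 9.
Given what's placed, (3,2) must be 6 to fit the 7 across and 23 down.
(1,2) = 23 − 15 = 8 completes the 23 down.
(2,1) = 16 − 9 = 7 completes the 16 across.
(3,1) = 7 − 6 = 1 completes the 7 across.
(1,1) = 13 − 8 = 5 completes the 13 across.

7 9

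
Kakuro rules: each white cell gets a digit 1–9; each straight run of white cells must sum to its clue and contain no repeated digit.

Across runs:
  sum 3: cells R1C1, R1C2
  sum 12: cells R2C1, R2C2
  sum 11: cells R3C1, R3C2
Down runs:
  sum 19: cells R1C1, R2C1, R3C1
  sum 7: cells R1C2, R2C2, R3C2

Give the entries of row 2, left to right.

3 in 2 cells must be {1,2}; 7 in 3 cells must be {1,2,4}.
The 3 across and the 19 down share only 2, so R1C1 = 2.
R1C2 = 3 − 2 = 1 completes the 3 across.
Given what's placed, R2C2 must be 4 to fit the 12 across and 7 down.
R3C2 = 7 − 5 = 2 completes the 7 down.
R2C1 = 12 − 4 = 8 completes the 12 across.
R3C1 = 11 − 2 = 9 completes the 11 across.

8 4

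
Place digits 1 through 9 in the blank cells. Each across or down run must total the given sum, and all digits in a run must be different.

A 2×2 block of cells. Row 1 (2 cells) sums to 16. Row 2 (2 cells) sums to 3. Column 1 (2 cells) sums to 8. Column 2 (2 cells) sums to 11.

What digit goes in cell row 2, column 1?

16 in 2 cells must be {7,9}; 3 in 2 cells must be {1,2}.
The 16 across and the 8 down share only 7, so (1,1) = 7.
(1,2) = 16 − 7 = 9 completes the 16 across.
(2,1) = 8 − 7 = 1 completes the 8 down.
(2,2) = 3 − 1 = 2 completes the 3 across.

1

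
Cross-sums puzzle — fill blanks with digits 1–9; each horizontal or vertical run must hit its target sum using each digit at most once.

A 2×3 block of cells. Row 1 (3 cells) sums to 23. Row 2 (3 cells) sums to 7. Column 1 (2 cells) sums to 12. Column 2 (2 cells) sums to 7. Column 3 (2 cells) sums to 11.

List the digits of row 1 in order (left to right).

8 6 9

23 in 3 cells must be {6,8,9}; 7 in 3 cells must be {1,2,4}.
The 23 across and the 7 down share only 6, so (1,2) = 6.
The 7 across and the 12 down share only 4, so (2,1) = 4.
(2,2) = 7 − 6 = 1 completes the 7 down.
(2,3) = 7 − 5 = 2 completes the 7 across.
(1,1) = 12 − 4 = 8 completes the 12 down.
(1,3) = 23 − 14 = 9 completes the 23 across.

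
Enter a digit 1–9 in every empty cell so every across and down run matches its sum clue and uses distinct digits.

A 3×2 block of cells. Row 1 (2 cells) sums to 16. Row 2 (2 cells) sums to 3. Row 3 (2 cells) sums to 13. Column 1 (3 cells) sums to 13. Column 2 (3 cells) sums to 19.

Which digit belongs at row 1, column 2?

9

16 in 2 cells must be {7,9}; 3 in 2 cells must be {1,2}.
The 3 across and the 19 down share only 2, so (2,2) = 2.
Given what's placed, (1,2) must be 9 to fit the 16 across and 19 down.
(2,1) = 3 − 2 = 1 completes the 3 across.
(3,2) = 19 − 11 = 8 completes the 19 down.
(1,1) = 16 − 9 = 7 completes the 16 across.
(3,1) = 13 − 8 = 5 completes the 13 across.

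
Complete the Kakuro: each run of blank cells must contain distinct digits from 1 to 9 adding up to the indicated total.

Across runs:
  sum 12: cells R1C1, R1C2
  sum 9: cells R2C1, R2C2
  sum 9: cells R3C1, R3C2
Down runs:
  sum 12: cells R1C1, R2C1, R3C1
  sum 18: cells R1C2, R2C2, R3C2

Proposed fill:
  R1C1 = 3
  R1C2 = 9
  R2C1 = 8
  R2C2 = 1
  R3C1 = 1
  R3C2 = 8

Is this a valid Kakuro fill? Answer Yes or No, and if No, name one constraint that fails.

Yes

Across: 3+9=12; 8+1=9; 1+8=9. Down: 3+8+1=12; 9+1+8=18. No digit repeats within any run.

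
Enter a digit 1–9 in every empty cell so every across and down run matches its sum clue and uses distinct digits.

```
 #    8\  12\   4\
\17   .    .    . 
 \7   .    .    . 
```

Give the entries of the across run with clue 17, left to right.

6 8 3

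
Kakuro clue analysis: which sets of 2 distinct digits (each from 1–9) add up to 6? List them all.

{1,5}; {2,4}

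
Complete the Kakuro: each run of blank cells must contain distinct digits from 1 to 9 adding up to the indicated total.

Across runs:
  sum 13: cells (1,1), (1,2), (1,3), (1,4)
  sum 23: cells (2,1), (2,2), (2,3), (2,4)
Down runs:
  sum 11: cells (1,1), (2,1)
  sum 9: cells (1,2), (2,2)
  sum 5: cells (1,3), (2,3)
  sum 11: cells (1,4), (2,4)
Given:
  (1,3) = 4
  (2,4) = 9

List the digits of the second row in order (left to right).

(1,4) = 11 − 9 = 2 completes the 11 down.
(2,3) = 5 − 4 = 1 completes the 5 down.
(1,1) = 6: the only remaining digit allowed by both the 13 across and the 11 down.
(1,2) = 13 − 12 = 1 completes the 13 across.
(2,1) = 11 − 6 = 5 completes the 11 down.
(2,2) = 23 − 15 = 8 completes the 23 across.

5, 8, 1, 9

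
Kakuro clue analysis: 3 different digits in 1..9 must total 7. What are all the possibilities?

{1,2,4}

3 distinct digits from 1–9 sum between 6 and 24.
Only one set works: {1,2,4}.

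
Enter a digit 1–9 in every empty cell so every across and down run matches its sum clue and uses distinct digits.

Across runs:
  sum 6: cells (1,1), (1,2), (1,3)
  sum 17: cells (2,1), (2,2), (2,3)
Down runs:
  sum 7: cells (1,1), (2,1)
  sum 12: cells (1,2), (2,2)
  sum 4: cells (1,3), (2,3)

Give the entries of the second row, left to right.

5 9 3

6 in 3 cells must be {1,2,3}; 4 in 2 cells must be {1,3}.
The 6 across and the 12 down share only 3, so (1,2) = 3.
Given what's placed, (1,3) must be 1 to fit the 6 across and 4 down.
(2,2) = 12 − 3 = 9 completes the 12 down.
(2,3) = 4 − 1 = 3 completes the 4 down.
(1,1) = 6 − 4 = 2 completes the 6 across.
(2,1) = 17 − 12 = 5 completes the 17 across.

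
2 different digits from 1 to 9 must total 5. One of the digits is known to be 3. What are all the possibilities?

2 distinct digits from 1–9 sum between 3 and 17.
Keeping only sets containing 3.
Only one set works: {2,3}.

{2,3}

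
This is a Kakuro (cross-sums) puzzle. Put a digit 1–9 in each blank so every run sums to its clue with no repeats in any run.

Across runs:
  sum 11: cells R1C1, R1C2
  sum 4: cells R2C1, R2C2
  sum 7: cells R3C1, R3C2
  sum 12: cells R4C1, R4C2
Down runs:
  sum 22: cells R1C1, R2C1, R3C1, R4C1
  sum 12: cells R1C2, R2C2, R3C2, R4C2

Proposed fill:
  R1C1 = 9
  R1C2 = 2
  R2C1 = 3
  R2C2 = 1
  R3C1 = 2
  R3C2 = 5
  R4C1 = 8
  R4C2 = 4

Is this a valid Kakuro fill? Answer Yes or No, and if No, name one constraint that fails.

Yes

Across: 9+2=11; 3+1=4; 2+5=7; 8+4=12. Down: 9+3+2+8=22; 2+1+5+4=12. No digit repeats within any run.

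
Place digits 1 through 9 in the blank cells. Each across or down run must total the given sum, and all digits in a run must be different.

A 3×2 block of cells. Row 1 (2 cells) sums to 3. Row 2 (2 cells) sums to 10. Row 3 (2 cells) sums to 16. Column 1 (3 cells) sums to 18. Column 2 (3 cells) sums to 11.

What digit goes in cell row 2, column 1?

3 in 2 cells must be {1,2}; 16 in 2 cells must be {7,9}.
The 16 across and the 11 down share only 7, so (3,2) = 7.
Given what's placed, (1,2) must be 1 to fit the 3 across and 11 down.
(2,2) = 11 − 8 = 3 completes the 11 down.
(3,1) = 16 − 7 = 9 completes the 16 across.
(1,1) = 3 − 1 = 2 completes the 3 across.
(2,1) = 10 − 3 = 7 completes the 10 across.

7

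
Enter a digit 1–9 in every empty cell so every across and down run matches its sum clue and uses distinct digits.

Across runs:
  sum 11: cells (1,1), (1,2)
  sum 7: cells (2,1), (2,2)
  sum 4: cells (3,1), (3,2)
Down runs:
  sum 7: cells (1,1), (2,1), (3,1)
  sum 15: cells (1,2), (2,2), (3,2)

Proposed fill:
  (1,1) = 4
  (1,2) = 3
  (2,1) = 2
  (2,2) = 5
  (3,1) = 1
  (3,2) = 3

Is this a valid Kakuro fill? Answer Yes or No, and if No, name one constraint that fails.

No — the across run (1,1)–(1,2) sums to 7, not 11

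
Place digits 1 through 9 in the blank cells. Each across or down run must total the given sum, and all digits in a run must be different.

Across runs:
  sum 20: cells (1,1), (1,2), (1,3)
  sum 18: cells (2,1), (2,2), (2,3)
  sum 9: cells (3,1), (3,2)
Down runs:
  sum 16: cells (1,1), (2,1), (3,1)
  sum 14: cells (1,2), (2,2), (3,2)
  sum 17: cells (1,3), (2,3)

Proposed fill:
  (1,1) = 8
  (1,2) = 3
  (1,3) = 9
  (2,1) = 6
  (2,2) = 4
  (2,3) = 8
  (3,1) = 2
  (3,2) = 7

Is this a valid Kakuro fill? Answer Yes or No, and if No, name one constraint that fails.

Across: 8+3+9=20; 6+4+8=18; 2+7=9. Down: 8+6+2=16; 3+4+7=14; 9+8=17. No digit repeats within any run.

Yes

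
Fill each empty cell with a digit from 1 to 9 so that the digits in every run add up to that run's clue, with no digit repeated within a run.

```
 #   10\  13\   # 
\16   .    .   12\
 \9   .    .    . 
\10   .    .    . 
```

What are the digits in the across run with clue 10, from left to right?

2, 1, 7

16 in 2 cells must be {7,9}.
Only 7 fits R1C1 under both its across sum 16 and down sum 10.
R1C2 = 16 − 7 = 9 completes the 16 across.
Nothing is forced directly, so branch on R2C2, whose candidates are 1 or 3. If R2C2 = 1: that forces R2C1 = 2, after which R2C3 would have to be in {6} for the 9 across but in {3,4,5,7,8,9} for the 12 down — contradiction. So R2C2 = 3.
R3C2 = 13 − 12 = 1 completes the 13 down.
R3C1 = 2: the only remaining digit allowed by both the 10 across and the 10 down.
R3C3 = 10 − 3 = 7 completes the 10 across.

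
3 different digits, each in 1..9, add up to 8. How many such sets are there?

3 distinct digits from 1–9 sum between 6 and 24.
Enumerating: {1,2,5}, {1,3,4}.

2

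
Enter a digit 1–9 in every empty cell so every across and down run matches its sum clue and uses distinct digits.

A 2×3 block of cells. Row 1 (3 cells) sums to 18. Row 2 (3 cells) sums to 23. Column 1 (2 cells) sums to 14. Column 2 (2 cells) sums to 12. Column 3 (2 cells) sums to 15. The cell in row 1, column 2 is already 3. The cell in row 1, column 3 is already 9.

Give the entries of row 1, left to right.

6, 3, 9

23 in 3 cells must be {6,8,9}.
(1,1) = 18 − 12 = 6 completes the 18 across.
(2,1) = 14 − 6 = 8 completes the 14 down.
(2,2) = 12 − 3 = 9 completes the 12 down.
(2,3) = 23 − 17 = 6 completes the 23 across.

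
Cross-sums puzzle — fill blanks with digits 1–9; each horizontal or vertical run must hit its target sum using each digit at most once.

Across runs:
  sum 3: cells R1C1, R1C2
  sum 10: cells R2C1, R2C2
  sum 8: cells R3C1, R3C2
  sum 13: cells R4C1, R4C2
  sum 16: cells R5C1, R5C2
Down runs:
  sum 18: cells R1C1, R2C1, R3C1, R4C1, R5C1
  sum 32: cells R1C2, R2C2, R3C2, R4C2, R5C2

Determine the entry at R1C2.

2

3 in 2 cells must be {1,2}; 16 in 2 cells must be {7,9}.
Only 2 fits R1C2 under both its across sum 3 and down sum 32.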